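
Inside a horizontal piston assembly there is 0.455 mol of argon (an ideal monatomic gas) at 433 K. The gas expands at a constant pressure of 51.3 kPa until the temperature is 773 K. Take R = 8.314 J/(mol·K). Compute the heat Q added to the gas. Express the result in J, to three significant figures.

Isobaric: W = nRΔT = (0.455)(8.314)(340) = 1286 J.
ΔU = nCᵥΔT with Cᵥ = 3R/2: ΔU = (0.455)(12.47)(340) = 1929 J.
Q = ΔU + W = 1929 + 1286 = 3215 J.

Q ≈ 3220 J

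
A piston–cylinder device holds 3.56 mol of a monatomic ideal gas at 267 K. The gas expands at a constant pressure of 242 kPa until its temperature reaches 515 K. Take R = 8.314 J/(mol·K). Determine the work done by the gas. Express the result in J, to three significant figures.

W ≈ 7340 J

Isobaric: W = P ΔV = nR ΔT.
W = (3.56)(8.314)(515 − 267) = 7340 J.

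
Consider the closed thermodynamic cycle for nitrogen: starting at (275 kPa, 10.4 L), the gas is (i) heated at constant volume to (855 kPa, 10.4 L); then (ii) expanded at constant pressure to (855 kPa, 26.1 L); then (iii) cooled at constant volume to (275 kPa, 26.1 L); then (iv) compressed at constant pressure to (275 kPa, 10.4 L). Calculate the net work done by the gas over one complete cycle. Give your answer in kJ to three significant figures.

Constant-volume legs do no work.
W(ii) = (855)(26.1 − 10.4) = 13424 J; W(iv) = (275)(10.4 − 26.1) = -4318 J.
W_net = 13424 − 4318 = 9106 J (the clockwise enclosed area).

W_net ≈ 9.11 kJ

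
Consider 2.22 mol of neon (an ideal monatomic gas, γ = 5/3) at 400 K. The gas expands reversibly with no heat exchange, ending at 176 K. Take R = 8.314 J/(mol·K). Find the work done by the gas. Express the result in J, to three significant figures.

Adiabatic ⇒ Q = 0, so W_by = −ΔU = nCᵥ(T₁ − T₂).
Cᵥ = 3R/2 = 12.47 J/(mol·K).
W = (2.22)(12.47)(400 − 176) = 6202 J.

W ≈ 6200 J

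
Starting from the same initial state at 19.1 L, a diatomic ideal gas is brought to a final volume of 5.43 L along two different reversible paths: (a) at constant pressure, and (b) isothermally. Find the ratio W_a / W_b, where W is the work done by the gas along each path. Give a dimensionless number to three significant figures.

W_a / W_b ≈ 0.569

Path (a) isobaric: W = P₁(V₂ − V₁) → W_a/(P₁V₁) = -0.7157.
Path (b) isothermal: W = P₁V₁ ln(V₂/V₁) → W_b/(P₁V₁) = -1.258.
W_a / W_b = -0.7157 / -1.258 = 0.569.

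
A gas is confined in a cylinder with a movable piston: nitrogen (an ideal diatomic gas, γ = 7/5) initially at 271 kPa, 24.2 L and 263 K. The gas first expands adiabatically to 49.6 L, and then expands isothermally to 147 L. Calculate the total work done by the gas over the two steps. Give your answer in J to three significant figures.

W_total ≈ 9440 J

Step 1 (adiabatic): W = (P₁V₁ − P₂V₂)/(γ−1) = (6558 − 4922)/0.4 = 4091 J.
After step 1: P = 99.23 kPa, V = 49.6 L, T = 197.4 K.
Step 2 (isothermal): W = P₁V₁ ln(V₂/V₁) = (4922) ln(147/49.6) = 5347 J.
W_total = 4091 + 5347 = 9438 J.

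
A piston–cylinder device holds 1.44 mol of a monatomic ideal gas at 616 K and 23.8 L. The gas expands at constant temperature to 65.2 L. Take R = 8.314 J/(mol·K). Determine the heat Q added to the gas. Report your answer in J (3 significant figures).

Q ≈ 7430 J

Isothermal ⇒ ΔU = 0, so Q = W = nRT ln(V₂/V₁).
Q = (1.44)(8.314)(616) ln(65.2/23.8) = 7375 × 1.008 = 7432 J.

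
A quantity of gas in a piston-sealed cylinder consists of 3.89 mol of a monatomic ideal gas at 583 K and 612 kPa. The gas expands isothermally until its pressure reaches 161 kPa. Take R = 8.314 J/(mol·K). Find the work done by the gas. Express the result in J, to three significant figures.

Isothermal process: W = nRT ln(V₂/V₁) = nRT ln(P₁/P₂).
W = (3.89)(8.314)(583) × ln(612/161)
  = 18855 × ln(3.801) = 18855 × 1.335
W_by_gas = 25178 J.

W ≈ 25200 J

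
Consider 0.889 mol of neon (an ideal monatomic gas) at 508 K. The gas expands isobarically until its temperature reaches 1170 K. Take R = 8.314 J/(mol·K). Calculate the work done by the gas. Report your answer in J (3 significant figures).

Isobaric: W = P ΔV = nR ΔT.
W = (0.889)(8.314)(1170 − 508) = 4893 J.

W ≈ 4890 J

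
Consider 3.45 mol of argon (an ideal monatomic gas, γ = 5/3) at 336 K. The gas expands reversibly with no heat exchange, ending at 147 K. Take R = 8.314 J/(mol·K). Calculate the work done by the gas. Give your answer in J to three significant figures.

Adiabatic ⇒ Q = 0, so W_by = −ΔU = nCᵥ(T₁ − T₂).
Cᵥ = 3R/2 = 12.47 J/(mol·K).
W = (3.45)(12.47)(336 − 147) = 8132 J.

W ≈ 8130 J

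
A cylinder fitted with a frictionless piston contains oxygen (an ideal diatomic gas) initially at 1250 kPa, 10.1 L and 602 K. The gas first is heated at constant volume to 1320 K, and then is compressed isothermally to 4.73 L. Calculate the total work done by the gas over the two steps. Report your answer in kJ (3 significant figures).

W_total ≈ -21.0 kJ

Step 1 (isochoric): W = 0 (constant volume).
After step 1: P = 2741 kPa (V unchanged).
Step 2 (isothermal): W = P₁V₁ ln(V₂/V₁) = (27683) ln(4.73/10.1) = -21000 J.
W_total = 0 − 21000 = -21000 J.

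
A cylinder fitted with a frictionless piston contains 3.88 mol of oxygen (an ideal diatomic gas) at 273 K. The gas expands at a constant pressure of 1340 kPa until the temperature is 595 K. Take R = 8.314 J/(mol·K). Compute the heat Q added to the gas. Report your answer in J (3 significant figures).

Isobaric: W = nRΔT = (3.88)(8.314)(322) = 10387 J.
ΔU = nCᵥΔT with Cᵥ = 5R/2: ΔU = (3.88)(20.79)(322) = 25968 J.
Q = ΔU + W = 25968 + 10387 = 36355 J.

Q ≈ 36400 J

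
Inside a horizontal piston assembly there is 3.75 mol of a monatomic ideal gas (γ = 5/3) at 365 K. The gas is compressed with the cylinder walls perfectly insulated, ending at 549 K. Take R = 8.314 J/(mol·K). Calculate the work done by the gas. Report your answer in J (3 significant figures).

Adiabatic ⇒ Q = 0, so W_by = −ΔU = nCᵥ(T₁ − T₂).
Cᵥ = 3R/2 = 12.47 J/(mol·K).
W = (3.75)(12.47)(365 − 549) = -8605 J.

W ≈ -8600 J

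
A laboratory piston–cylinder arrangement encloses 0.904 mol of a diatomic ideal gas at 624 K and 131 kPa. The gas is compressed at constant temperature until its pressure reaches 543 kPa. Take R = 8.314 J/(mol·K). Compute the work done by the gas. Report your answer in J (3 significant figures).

W ≈ -6670 J

Isothermal process: W = nRT ln(V₂/V₁) = nRT ln(P₁/P₂).
W = (0.904)(8.314)(624) × ln(131/543)
  = 4690 × ln(0.2413) = 4690 × -1.422
W_by_gas = -6669 J.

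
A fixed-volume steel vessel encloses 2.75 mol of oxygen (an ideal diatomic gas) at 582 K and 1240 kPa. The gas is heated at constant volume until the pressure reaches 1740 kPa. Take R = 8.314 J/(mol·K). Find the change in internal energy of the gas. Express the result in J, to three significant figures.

Constant volume ⇒ W = 0, so Q = ΔU = nCᵥΔT with Cᵥ = 5R/2 = 20.79 J/(mol·K).
At constant V, T₂/T₁ = P₂/P₁ ⇒ ΔT = T₁(P₂/P₁ − 1) = 582·(1740/1240 − 1) = 234.7 K.
ΔU = (2.75)(20.79)(234.7) = 13414 J.

ΔU ≈ 13400 J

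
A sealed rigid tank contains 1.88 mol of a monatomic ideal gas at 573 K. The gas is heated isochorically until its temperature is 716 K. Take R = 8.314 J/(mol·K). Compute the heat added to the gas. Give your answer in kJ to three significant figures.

Constant volume ⇒ W = 0, so Q = ΔU = nCᵥΔT with Cᵥ = 3R/2 = 12.47 J/(mol·K).
ΔU = (1.88)(12.47)(716 − 573) = 3353 J.

Q ≈ 3.35 kJ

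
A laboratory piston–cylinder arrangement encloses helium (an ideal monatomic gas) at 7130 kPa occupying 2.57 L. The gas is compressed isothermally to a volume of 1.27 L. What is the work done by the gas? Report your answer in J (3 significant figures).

W ≈ -12900 J

Isothermal: W = nRT ln(V₂/V₁) = P₁V₁ ln(V₂/V₁).
P₁V₁ = (7130 kPa)(2.57 L) = 18324 J.
W = 18324 × ln(1.27/2.57) = 18324 × -0.7049
W_by_gas = -12916 J.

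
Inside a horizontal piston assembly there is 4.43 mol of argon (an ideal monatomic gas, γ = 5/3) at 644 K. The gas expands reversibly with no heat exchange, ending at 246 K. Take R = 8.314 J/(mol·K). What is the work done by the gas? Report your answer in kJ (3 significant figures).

W ≈ 22.0 kJ

Adiabatic ⇒ Q = 0, so W_by = −ΔU = nCᵥ(T₁ − T₂).
Cᵥ = 3R/2 = 12.47 J/(mol·K).
W = (4.43)(12.47)(644 − 246) = 21988 J.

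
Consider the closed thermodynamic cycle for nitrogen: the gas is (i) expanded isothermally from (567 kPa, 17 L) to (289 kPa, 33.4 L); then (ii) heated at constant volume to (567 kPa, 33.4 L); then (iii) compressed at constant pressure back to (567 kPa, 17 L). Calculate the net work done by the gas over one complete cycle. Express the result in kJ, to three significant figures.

W_net ≈ -2.79 kJ

Leg (i): W = PᵢVᵢ ln(V_f/Vᵢ) = (9639) ln(33.4/17) = 6510 J.
Leg (ii): W = 0.
Leg (iii): W = PΔV = (567)(17 − 33.4) = -9299 J.
W_net = 6510 − 9299 = -2789 J.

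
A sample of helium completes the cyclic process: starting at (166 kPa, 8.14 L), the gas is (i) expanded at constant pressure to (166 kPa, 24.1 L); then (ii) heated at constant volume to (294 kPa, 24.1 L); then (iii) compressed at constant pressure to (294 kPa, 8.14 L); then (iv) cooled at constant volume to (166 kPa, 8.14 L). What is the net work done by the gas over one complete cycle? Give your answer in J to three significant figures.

Constant-volume legs do no work.
W(i) = (166)(24.1 − 8.14) = 2649 J; W(iii) = (294)(8.14 − 24.1) = -4692 J.
W_net = 2649 − 4692 = -2043 J (the counter-clockwise enclosed area).

W_net ≈ -2040 J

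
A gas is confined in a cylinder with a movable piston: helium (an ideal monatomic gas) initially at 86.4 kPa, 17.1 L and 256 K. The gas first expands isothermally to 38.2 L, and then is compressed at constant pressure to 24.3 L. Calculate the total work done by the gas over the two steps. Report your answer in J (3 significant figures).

Step 1 (isothermal): W = P₁V₁ ln(V₂/V₁) = (1477) ln(38.2/17.1) = 1188 J.
After step 1: P = 38.68 kPa, V = 38.2 L, T = 256 K.
Step 2 (isobaric): W = PΔV = (38.68 kPa)(24.3 − 38.2 L) = -537.6 J.
W_total = 1188 − 537.6 = 649.9 J.

W_total ≈ 650 J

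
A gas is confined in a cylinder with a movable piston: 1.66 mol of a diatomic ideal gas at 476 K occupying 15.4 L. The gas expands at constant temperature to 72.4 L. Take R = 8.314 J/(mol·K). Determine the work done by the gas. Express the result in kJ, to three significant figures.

W ≈ 10.2 kJ

Isothermal: W = nRT ln(V₂/V₁).
W = (1.66)(8.314)(476) × ln(72.4/15.4)
  = 6569 × 1.548
W_by_gas = 10168 J.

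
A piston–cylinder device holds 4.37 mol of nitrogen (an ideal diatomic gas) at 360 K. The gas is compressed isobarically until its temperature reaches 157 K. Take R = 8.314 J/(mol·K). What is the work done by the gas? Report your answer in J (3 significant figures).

W ≈ -7380 J

Isobaric: W = P ΔV = nR ΔT.
W = (4.37)(8.314)(157 − 360) = -7375 J.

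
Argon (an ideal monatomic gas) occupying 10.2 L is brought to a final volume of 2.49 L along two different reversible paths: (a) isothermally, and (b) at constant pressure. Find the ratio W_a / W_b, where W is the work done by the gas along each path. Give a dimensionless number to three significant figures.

W_a / W_b ≈ 1.87

Path (a) isothermal: W = P₁V₁ ln(V₂/V₁) → W_a/(P₁V₁) = -1.41.
Path (b) isobaric: W = P₁(V₂ − V₁) → W_b/(P₁V₁) = -0.7559.
W_a / W_b = -1.41 / -0.7559 = 1.866.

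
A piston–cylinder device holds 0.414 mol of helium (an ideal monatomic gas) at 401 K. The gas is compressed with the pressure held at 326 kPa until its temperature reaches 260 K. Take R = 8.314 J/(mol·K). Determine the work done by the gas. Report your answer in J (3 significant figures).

Isobaric: W = P ΔV = nR ΔT.
W = (0.414)(8.314)(260 − 401) = -485.3 J.

W ≈ -485 J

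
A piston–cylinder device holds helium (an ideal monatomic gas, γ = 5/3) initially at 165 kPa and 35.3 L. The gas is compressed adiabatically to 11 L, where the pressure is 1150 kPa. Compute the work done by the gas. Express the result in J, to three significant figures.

W ≈ -10200 J

Adiabatic: W = (P₁V₁ − P₂V₂)/(γ − 1) with γ = 5/3.
P₁V₁ = 5824 J, P₂V₂ = 12650 J.
W = (5824 − 12650) / 0.6667 = -10238 J.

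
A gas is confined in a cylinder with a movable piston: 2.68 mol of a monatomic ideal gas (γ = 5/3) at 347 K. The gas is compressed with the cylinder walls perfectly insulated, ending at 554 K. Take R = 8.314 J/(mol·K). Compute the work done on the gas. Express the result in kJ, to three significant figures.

W ≈ 6.92 kJ

Adiabatic ⇒ Q = 0, so W_by = −ΔU = nCᵥ(T₁ − T₂).
Cᵥ = 3R/2 = 12.47 J/(mol·K).
W = (2.68)(12.47)(347 − 554) = -6918 J.
Work on gas = −W_by = 6918 J.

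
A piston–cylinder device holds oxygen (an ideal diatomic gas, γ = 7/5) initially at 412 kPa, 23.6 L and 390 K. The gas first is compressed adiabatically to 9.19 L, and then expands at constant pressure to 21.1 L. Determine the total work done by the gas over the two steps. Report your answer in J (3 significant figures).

W_total ≈ 7240 J

Step 1 (adiabatic): W = (P₁V₁ − P₂V₂)/(γ−1) = (9723 − 14179)/0.4 = -11140 J.
After step 1: P = 1543 kPa, V = 9.19 L, T = 568.7 K.
Step 2 (isobaric): W = PΔV = (1543 kPa)(21.1 − 9.19 L) = 18376 J.
W_total = -11140 + 18376 = 7236 J.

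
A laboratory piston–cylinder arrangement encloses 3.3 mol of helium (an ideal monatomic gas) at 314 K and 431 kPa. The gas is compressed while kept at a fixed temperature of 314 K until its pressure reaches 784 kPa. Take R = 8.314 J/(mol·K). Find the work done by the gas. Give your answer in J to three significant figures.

W ≈ -5150 J

Isothermal process: W = nRT ln(V₂/V₁) = nRT ln(P₁/P₂).
W = (3.3)(8.314)(314) × ln(431/784)
  = 8615 × ln(0.5497) = 8615 × -0.5983
W_by_gas = -5154 J.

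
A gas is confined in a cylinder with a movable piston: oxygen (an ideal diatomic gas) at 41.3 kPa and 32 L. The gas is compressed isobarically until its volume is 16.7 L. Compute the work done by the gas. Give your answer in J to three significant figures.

Isobaric: W = P ΔV.
W = (41.3 kPa)(16.7 − 32 L) = (41.3)(-15.3) = -631.9 J.

W ≈ -632 J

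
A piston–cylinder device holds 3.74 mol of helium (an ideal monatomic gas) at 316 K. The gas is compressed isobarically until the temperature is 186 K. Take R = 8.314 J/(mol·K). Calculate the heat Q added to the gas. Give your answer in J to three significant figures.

Q ≈ -10100 J

Isobaric: W = nRΔT = (3.74)(8.314)(-130) = -4042 J.
ΔU = nCᵥΔT with Cᵥ = 3R/2: ΔU = (3.74)(12.47)(-130) = -6063 J.
Q = ΔU + W = -6063 − 4042 = -10106 J.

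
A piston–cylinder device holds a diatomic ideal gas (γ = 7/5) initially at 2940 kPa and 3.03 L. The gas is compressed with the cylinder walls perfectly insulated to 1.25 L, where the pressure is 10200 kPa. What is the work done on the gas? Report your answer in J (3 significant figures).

Adiabatic: W = (P₁V₁ − P₂V₂)/(γ − 1) with γ = 7/5.
P₁V₁ = 8908 J, P₂V₂ = 12750 J.
W = (8908 − 12750) / 0.4 = -9605 J.
Work on gas = −W_by = 9605 J.

W ≈ 9600 J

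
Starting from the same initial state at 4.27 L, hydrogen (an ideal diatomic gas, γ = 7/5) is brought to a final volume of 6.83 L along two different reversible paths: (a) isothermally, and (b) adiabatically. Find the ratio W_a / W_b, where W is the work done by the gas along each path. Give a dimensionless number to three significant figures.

Path (a) isothermal: W = P₁V₁ ln(V₂/V₁) → W_a/(P₁V₁) = 0.4697.
Path (b) adiabatic: W = P₁V₁(1 − (V₁/V₂)^(γ−1))/(γ−1) → W_b/(P₁V₁) = 0.4282.
W_a / W_b = 0.4697 / 0.4282 = 1.097.

W_a / W_b ≈ 1.10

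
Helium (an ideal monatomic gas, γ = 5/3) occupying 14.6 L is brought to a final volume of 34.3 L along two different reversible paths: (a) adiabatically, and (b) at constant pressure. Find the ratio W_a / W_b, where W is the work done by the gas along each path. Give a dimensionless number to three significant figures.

Path (a) adiabatic: W = P₁V₁(1 − (V₁/V₂)^(γ−1))/(γ−1) → W_a/(P₁V₁) = 0.6512.
Path (b) isobaric: W = P₁(V₂ − V₁) → W_b/(P₁V₁) = 1.349.
W_a / W_b = 0.6512 / 1.349 = 0.4826.

W_a / W_b ≈ 0.483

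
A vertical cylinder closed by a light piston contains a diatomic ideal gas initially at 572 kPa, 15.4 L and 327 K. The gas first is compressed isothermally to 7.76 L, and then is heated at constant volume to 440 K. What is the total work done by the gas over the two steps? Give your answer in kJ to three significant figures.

W_total ≈ -6.04 kJ

Step 1 (isothermal): W = P₁V₁ ln(V₂/V₁) = (8809) ln(7.76/15.4) = -6037 J.
Step 2 (isochoric): W = 0 (constant volume).
W_total = -6037 + 0 = -6037 J.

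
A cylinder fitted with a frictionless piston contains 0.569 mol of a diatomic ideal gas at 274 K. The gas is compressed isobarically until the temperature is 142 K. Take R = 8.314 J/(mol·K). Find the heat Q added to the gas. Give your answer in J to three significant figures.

Isobaric: W = nRΔT = (0.569)(8.314)(-132) = -624.4 J.
ΔU = nCᵥΔT with Cᵥ = 5R/2: ΔU = (0.569)(20.79)(-132) = -1561 J.
Q = ΔU + W = -1561 − 624.4 = -2186 J.

Q ≈ -2190 J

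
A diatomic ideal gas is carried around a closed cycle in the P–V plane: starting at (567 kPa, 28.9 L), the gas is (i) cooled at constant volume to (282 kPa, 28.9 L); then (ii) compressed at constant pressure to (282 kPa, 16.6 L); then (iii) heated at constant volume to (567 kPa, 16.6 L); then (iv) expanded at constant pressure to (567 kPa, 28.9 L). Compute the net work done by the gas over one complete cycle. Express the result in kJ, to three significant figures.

Constant-volume legs do no work.
W(ii) = (282)(16.6 − 28.9) = -3469 J; W(iv) = (567)(28.9 − 16.6) = 6974 J.
W_net = -3469 + 6974 = 3505 J (the clockwise enclosed area).

W_net ≈ 3.51 kJ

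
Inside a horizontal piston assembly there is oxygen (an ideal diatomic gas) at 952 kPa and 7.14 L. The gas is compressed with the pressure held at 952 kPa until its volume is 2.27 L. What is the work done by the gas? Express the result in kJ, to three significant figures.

Isobaric: W = P ΔV.
W = (952 kPa)(2.27 − 7.14 L) = (952)(-4.87) = -4636 J.

W ≈ -4.64 kJ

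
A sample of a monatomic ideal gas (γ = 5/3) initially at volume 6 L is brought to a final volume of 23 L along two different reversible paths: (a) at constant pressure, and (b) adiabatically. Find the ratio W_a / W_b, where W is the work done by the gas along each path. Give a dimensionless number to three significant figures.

W_a / W_b ≈ 3.19

Path (a) isobaric: W = P₁(V₂ − V₁) → W_a/(P₁V₁) = 2.833.
Path (b) adiabatic: W = P₁V₁(1 − (V₁/V₂)^(γ−1))/(γ−1) → W_b/(P₁V₁) = 0.8876.
W_a / W_b = 2.833 / 0.8876 = 3.192.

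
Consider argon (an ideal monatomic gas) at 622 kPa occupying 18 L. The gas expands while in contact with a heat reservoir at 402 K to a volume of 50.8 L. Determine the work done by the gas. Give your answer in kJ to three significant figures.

Isothermal: W = nRT ln(V₂/V₁) = P₁V₁ ln(V₂/V₁).
P₁V₁ = (622 kPa)(18 L) = 11196 J.
W = 11196 × ln(50.8/18) = 11196 × 1.038
W_by_gas = 11616 J.

W ≈ 11.6 kJ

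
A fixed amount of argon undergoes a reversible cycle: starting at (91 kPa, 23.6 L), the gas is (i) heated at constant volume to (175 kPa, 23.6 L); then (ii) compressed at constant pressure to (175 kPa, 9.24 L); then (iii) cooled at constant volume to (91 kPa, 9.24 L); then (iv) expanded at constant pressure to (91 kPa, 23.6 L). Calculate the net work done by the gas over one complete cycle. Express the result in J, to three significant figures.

W_net ≈ -1210 J

Constant-volume legs do no work.
W(ii) = (175)(9.24 − 23.6) = -2513 J; W(iv) = (91)(23.6 − 9.24) = 1307 J.
W_net = -2513 + 1307 = -1206 J (the counter-clockwise enclosed area).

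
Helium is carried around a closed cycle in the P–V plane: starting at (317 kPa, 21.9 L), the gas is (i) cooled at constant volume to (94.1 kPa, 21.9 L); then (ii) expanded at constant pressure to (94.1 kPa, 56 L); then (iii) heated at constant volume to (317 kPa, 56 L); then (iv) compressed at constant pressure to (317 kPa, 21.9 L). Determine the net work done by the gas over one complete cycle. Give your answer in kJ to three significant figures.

W_net ≈ -7.60 kJ

Constant-volume legs do no work.
W(ii) = (94.1)(56 − 21.9) = 3209 J; W(iv) = (317)(21.9 − 56) = -10810 J.
W_net = 3209 − 10810 = -7601 J (the counter-clockwise enclosed area).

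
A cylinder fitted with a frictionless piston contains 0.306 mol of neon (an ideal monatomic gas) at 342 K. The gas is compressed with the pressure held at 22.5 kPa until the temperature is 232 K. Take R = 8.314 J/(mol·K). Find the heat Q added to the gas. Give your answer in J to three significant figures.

Q ≈ -700 J

Isobaric: W = nRΔT = (0.306)(8.314)(-110) = -279.8 J.
ΔU = nCᵥΔT with Cᵥ = 3R/2: ΔU = (0.306)(12.47)(-110) = -419.8 J.
Q = ΔU + W = -419.8 − 279.8 = -699.6 J.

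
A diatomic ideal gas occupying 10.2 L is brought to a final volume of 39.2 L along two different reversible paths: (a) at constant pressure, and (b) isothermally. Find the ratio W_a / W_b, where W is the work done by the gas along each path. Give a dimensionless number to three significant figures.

Path (a) isobaric: W = P₁(V₂ − V₁) → W_a/(P₁V₁) = 2.843.
Path (b) isothermal: W = P₁V₁ ln(V₂/V₁) → W_b/(P₁V₁) = 1.346.
W_a / W_b = 2.843 / 1.346 = 2.112.

W_a / W_b ≈ 2.11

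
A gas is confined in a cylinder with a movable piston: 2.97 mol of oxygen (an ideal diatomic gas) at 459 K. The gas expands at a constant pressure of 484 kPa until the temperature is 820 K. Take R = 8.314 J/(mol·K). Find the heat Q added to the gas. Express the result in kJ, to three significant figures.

Q ≈ 31.2 kJ

Isobaric: W = nRΔT = (2.97)(8.314)(361) = 8914 J.
ΔU = nCᵥΔT with Cᵥ = 5R/2: ΔU = (2.97)(20.79)(361) = 22285 J.
Q = ΔU + W = 22285 + 8914 = 31199 J.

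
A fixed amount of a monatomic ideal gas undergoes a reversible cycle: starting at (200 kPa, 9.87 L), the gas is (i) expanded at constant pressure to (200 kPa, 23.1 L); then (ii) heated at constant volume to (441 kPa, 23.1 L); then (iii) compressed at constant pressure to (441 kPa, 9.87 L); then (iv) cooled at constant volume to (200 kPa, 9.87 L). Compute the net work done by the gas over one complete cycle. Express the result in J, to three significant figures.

W_net ≈ -3190 J

Constant-volume legs do no work.
W(i) = (200)(23.1 − 9.87) = 2646 J; W(iii) = (441)(9.87 − 23.1) = -5834 J.
W_net = 2646 − 5834 = -3188 J (the counter-clockwise enclosed area).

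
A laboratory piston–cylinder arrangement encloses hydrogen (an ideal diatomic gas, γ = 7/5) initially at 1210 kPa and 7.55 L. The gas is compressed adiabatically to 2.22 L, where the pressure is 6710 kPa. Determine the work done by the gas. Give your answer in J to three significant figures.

Adiabatic: W = (P₁V₁ − P₂V₂)/(γ − 1) with γ = 7/5.
P₁V₁ = 9136 J, P₂V₂ = 14896 J.
W = (9136 − 14896) / 0.4 = -14402 J.

W ≈ -14400 J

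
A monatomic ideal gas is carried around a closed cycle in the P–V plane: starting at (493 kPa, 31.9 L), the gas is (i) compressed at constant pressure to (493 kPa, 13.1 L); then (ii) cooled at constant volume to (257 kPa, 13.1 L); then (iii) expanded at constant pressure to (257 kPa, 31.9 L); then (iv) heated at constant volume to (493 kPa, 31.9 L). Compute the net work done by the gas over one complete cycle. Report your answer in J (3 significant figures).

Constant-volume legs do no work.
W(i) = (493)(13.1 − 31.9) = -9268 J; W(iii) = (257)(31.9 − 13.1) = 4832 J.
W_net = -9268 + 4832 = -4437 J (the counter-clockwise enclosed area).

W_net ≈ -4440 J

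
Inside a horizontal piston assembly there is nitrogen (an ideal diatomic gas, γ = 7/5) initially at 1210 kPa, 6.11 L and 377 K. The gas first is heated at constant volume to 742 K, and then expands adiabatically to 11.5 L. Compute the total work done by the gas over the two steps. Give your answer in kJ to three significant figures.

W_total ≈ 8.13 kJ

Step 1 (isochoric): W = 0 (constant volume).
After step 1: P = 2381 kPa (V unchanged).
Step 2 (adiabatic): W = (P₁V₁ − P₂V₂)/(γ−1) = (14551 − 11299)/0.4 = 8131 J.
W_total = 0 + 8131 = 8131 J.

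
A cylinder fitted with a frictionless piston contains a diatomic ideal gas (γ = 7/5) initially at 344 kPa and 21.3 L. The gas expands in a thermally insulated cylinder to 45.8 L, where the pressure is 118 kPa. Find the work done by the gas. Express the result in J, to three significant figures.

W ≈ 4810 J

Adiabatic: W = (P₁V₁ − P₂V₂)/(γ − 1) with γ = 7/5.
P₁V₁ = 7327 J, P₂V₂ = 5404 J.
W = (7327 − 5404) / 0.4 = 4807 J.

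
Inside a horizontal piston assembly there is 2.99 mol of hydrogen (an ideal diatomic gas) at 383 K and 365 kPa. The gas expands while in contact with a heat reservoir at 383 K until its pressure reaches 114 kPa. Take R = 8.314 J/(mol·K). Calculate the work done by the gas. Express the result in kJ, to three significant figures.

Isothermal process: W = nRT ln(V₂/V₁) = nRT ln(P₁/P₂).
W = (2.99)(8.314)(383) × ln(365/114)
  = 9521 × ln(3.202) = 9521 × 1.164
W_by_gas = 11080 J.

W ≈ 11.1 kJ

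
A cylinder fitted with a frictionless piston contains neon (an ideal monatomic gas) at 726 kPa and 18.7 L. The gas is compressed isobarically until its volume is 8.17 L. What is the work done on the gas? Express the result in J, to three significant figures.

W ≈ 7640 J

Isobaric: W = P ΔV.
W = (726 kPa)(8.17 − 18.7 L) = (726)(-10.53) = -7645 J.
Work on gas = −W_by = 7645 J.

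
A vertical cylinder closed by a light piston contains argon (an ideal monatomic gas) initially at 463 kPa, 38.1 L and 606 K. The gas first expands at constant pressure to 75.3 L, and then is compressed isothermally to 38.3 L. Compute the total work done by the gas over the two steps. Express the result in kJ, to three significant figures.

Step 1 (isobaric): W = PΔV = (463 kPa)(75.3 − 38.1 L) = 17224 J.
After step 1: P = 463 kPa, V = 75.3 L, T = 1198 K.
Step 2 (isothermal): W = P₁V₁ ln(V₂/V₁) = (34864) ln(38.3/75.3) = -23569 J.
W_total = 17224 − 23569 = -6345 J.

W_total ≈ -6.35 kJ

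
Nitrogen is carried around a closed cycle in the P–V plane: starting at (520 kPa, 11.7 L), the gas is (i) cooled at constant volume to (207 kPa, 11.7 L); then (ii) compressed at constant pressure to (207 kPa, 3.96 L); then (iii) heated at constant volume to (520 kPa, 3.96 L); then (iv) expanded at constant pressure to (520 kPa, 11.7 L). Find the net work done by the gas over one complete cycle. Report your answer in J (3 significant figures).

Constant-volume legs do no work.
W(ii) = (207)(3.96 − 11.7) = -1602 J; W(iv) = (520)(11.7 − 3.96) = 4025 J.
W_net = -1602 + 4025 = 2423 J (the clockwise enclosed area).

W_net ≈ 2420 J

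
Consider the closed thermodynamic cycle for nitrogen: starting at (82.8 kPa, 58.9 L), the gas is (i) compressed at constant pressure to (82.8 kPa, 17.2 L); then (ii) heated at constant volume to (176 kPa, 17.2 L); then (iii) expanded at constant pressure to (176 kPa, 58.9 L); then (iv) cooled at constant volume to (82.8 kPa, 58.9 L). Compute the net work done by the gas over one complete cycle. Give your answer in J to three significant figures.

W_net ≈ 3890 J

Constant-volume legs do no work.
W(i) = (82.8)(17.2 − 58.9) = -3453 J; W(iii) = (176)(58.9 − 17.2) = 7339 J.
W_net = -3453 + 7339 = 3886 J (the clockwise enclosed area).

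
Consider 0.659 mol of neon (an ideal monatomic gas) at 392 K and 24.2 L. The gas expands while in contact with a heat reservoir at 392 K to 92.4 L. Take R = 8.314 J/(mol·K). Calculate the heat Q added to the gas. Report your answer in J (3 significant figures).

Isothermal ⇒ ΔU = 0, so Q = W = nRT ln(V₂/V₁).
Q = (0.659)(8.314)(392) ln(92.4/24.2) = 2148 × 1.34 = 2877 J.

Q ≈ 2880 J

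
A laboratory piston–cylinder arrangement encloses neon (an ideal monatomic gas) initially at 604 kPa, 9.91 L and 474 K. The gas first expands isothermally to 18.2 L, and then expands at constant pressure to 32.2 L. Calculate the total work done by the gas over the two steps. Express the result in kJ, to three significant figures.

Step 1 (isothermal): W = P₁V₁ ln(V₂/V₁) = (5986) ln(18.2/9.91) = 3639 J.
After step 1: P = 328.9 kPa, V = 18.2 L, T = 474 K.
Step 2 (isobaric): W = PΔV = (328.9 kPa)(32.2 − 18.2 L) = 4604 J.
W_total = 3639 + 4604 = 8243 J.

W_total ≈ 8.24 kJ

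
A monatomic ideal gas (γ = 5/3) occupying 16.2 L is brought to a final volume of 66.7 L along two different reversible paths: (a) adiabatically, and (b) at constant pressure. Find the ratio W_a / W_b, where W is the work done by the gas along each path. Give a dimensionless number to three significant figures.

Path (a) adiabatic: W = P₁V₁(1 − (V₁/V₂)^(γ−1))/(γ−1) → W_a/(P₁V₁) = 0.9161.
Path (b) isobaric: W = P₁(V₂ − V₁) → W_b/(P₁V₁) = 3.117.
W_a / W_b = 0.9161 / 3.117 = 0.2939.

W_a / W_b ≈ 0.294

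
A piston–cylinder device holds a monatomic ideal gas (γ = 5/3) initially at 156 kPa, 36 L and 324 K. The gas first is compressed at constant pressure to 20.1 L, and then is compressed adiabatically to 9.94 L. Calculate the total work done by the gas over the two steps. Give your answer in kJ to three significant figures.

W_total ≈ -5.30 kJ

Step 1 (isobaric): W = PΔV = (156 kPa)(20.1 − 36 L) = -2480 J.
After step 1: P = 156 kPa, V = 20.1 L, T = 180.9 K.
Step 2 (adiabatic): W = (P₁V₁ − P₂V₂)/(γ−1) = (3136 − 5014)/0.667 = -2818 J.
W_total = -2480 − 2818 = -5298 J.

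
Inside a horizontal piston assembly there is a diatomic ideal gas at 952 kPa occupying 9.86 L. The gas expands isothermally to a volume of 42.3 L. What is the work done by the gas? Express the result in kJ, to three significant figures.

W ≈ 13.7 kJ

Isothermal: W = nRT ln(V₂/V₁) = P₁V₁ ln(V₂/V₁).
P₁V₁ = (952 kPa)(9.86 L) = 9387 J.
W = 9387 × ln(42.3/9.86) = 9387 × 1.456
W_by_gas = 13670 J.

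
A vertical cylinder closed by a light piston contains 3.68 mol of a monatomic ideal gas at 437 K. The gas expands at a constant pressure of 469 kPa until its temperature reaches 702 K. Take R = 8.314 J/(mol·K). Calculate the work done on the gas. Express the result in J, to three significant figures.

W ≈ -8110 J

Isobaric: W = P ΔV = nR ΔT.
W = (3.68)(8.314)(702 − 437) = 8108 J.
Work on gas = −W_by = -8108 J.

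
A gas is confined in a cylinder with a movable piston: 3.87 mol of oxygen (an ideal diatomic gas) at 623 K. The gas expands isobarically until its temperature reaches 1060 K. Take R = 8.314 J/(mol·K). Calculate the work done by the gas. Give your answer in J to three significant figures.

Isobaric: W = P ΔV = nR ΔT.
W = (3.87)(8.314)(1060 − 623) = 14061 J.

W ≈ 14100 J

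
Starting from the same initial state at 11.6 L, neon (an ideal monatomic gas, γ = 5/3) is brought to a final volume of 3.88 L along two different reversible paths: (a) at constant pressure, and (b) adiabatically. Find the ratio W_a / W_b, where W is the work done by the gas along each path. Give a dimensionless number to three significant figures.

W_a / W_b ≈ 0.413

Path (a) isobaric: W = P₁(V₂ − V₁) → W_a/(P₁V₁) = -0.6655.
Path (b) adiabatic: W = P₁V₁(1 − (V₁/V₂)^(γ−1))/(γ−1) → W_b/(P₁V₁) = -1.613.
W_a / W_b = -0.6655 / -1.613 = 0.4126.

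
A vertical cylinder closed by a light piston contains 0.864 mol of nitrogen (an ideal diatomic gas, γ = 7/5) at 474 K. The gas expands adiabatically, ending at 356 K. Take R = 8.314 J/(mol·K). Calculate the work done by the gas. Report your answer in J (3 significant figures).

W ≈ 2120 J

Adiabatic ⇒ Q = 0, so W_by = −ΔU = nCᵥ(T₁ − T₂).
Cᵥ = 5R/2 = 20.79 J/(mol·K).
W = (0.864)(20.79)(474 − 356) = 2119 J.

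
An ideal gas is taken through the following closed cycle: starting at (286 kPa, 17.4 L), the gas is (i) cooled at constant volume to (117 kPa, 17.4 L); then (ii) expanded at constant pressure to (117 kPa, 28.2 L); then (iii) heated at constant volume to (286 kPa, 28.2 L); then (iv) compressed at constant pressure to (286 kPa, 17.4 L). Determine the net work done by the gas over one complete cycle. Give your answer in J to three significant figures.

W_net ≈ -1830 J

Constant-volume legs do no work.
W(ii) = (117)(28.2 − 17.4) = 1264 J; W(iv) = (286)(17.4 − 28.2) = -3089 J.
W_net = 1264 − 3089 = -1825 J (the counter-clockwise enclosed area).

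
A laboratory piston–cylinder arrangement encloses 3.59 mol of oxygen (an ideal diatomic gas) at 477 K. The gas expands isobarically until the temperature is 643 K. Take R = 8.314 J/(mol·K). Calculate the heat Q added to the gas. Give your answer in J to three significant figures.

Q ≈ 17300 J

Isobaric: W = nRΔT = (3.59)(8.314)(166) = 4955 J.
ΔU = nCᵥΔT with Cᵥ = 5R/2: ΔU = (3.59)(20.79)(166) = 12387 J.
Q = ΔU + W = 12387 + 4955 = 17341 J.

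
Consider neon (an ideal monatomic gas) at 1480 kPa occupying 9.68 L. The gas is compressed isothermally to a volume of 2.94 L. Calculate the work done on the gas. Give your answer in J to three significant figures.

W ≈ 17100 J

Isothermal: W = nRT ln(V₂/V₁) = P₁V₁ ln(V₂/V₁).
P₁V₁ = (1480 kPa)(9.68 L) = 14326 J.
W = 14326 × ln(2.94/9.68) = 14326 × -1.192
W_by_gas = -17072 J; work on gas = −W_by = 17072 J.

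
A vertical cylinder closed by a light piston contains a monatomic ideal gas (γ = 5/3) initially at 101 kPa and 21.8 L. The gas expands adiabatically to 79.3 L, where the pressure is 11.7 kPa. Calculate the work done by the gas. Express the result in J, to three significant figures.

W ≈ 1910 J

Adiabatic: W = (P₁V₁ − P₂V₂)/(γ − 1) with γ = 5/3.
P₁V₁ = 2202 J, P₂V₂ = 927.8 J.
W = (2202 − 927.8) / 0.6667 = 1911 J.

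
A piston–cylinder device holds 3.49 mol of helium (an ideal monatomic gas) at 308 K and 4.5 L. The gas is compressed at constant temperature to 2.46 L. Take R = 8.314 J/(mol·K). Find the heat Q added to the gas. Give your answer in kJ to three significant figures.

Isothermal ⇒ ΔU = 0, so Q = W = nRT ln(V₂/V₁).
Q = (3.49)(8.314)(308) ln(2.46/4.5) = 8937 × -0.6039 = -5397 J.

Q ≈ -5.40 kJ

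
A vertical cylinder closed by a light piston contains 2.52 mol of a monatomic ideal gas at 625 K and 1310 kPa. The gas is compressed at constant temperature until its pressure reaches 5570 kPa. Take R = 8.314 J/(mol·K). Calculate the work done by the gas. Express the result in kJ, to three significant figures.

Isothermal process: W = nRT ln(V₂/V₁) = nRT ln(P₁/P₂).
W = (2.52)(8.314)(625) × ln(1310/5570)
  = 13095 × ln(0.2352) = 13095 × -1.447
W_by_gas = -18953 J.

W ≈ -19.0 kJ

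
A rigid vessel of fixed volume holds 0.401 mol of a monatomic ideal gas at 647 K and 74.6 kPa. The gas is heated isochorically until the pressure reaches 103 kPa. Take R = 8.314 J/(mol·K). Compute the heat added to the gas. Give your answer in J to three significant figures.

Q ≈ 1230 J

Constant volume ⇒ W = 0, so Q = ΔU = nCᵥΔT with Cᵥ = 3R/2 = 12.47 J/(mol·K).
At constant V, T₂/T₁ = P₂/P₁ ⇒ ΔT = T₁(P₂/P₁ − 1) = 647·(103/74.6 − 1) = 246.3 K.
ΔU = (0.401)(12.47)(246.3) = 1232 J.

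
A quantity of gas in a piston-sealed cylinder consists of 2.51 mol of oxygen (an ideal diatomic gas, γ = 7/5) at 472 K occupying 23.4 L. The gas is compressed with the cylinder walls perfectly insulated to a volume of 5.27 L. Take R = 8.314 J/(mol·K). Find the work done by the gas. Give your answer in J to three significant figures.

W ≈ -20100 J

Adiabatic: TV^(γ−1) = const with γ = 7/5.
T₂ = T₁ (V₁/V₂)^(γ−1) = 472 × (23.4/5.27)^0.4 = 472 × 1.815 = 856.8 K.
W_by = nCᵥ(T₁ − T₂) = (2.51)(20.79)(472 − 856.8) = -20078 J.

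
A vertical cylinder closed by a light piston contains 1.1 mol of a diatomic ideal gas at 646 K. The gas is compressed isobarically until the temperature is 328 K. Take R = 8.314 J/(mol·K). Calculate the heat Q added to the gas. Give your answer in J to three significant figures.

Isobaric: W = nRΔT = (1.1)(8.314)(-318) = -2908 J.
ΔU = nCᵥΔT with Cᵥ = 5R/2: ΔU = (1.1)(20.79)(-318) = -7271 J.
Q = ΔU + W = -7271 − 2908 = -10179 J.

Q ≈ -10200 J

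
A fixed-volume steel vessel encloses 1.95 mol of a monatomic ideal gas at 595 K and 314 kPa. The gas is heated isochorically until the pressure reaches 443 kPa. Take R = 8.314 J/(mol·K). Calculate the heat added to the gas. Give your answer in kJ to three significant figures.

Q ≈ 5.94 kJ

Constant volume ⇒ W = 0, so Q = ΔU = nCᵥΔT with Cᵥ = 3R/2 = 12.47 J/(mol·K).
At constant V, T₂/T₁ = P₂/P₁ ⇒ ΔT = T₁(P₂/P₁ − 1) = 595·(443/314 − 1) = 244.4 K.
ΔU = (1.95)(12.47)(244.4) = 5944 J.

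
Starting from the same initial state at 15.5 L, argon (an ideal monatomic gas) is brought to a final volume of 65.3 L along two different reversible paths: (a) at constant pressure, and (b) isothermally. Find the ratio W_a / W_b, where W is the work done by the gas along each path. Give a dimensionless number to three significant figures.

W_a / W_b ≈ 2.23

Path (a) isobaric: W = P₁(V₂ − V₁) → W_a/(P₁V₁) = 3.213.
Path (b) isothermal: W = P₁V₁ ln(V₂/V₁) → W_b/(P₁V₁) = 1.438.
W_a / W_b = 3.213 / 1.438 = 2.234.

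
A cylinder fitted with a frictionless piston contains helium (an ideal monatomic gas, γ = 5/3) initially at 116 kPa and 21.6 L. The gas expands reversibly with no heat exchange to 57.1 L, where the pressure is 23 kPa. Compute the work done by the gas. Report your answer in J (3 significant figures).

Adiabatic: W = (P₁V₁ − P₂V₂)/(γ − 1) with γ = 5/3.
P₁V₁ = 2506 J, P₂V₂ = 1313 J.
W = (2506 − 1313) / 0.6667 = 1788 J.

W ≈ 1790 J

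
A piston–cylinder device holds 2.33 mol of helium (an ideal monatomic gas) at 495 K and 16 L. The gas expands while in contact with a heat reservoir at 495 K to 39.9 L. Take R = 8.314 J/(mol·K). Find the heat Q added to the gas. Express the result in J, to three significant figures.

Q ≈ 8760 J

Isothermal ⇒ ΔU = 0, so Q = W = nRT ln(V₂/V₁).
Q = (2.33)(8.314)(495) ln(39.9/16) = 9589 × 0.9138 = 8762 J.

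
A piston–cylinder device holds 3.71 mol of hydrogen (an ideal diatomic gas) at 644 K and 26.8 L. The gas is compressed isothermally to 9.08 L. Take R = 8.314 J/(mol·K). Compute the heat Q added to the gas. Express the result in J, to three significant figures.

Isothermal ⇒ ΔU = 0, so Q = W = nRT ln(V₂/V₁).
Q = (3.71)(8.314)(644) ln(9.08/26.8) = 19864 × -1.082 = -21500 J.

Q ≈ -21500 J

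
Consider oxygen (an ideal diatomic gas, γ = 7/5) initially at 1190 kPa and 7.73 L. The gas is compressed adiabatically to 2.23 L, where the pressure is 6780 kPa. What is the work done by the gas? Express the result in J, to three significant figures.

W ≈ -14800 J

Adiabatic: W = (P₁V₁ − P₂V₂)/(γ − 1) with γ = 7/5.
P₁V₁ = 9199 J, P₂V₂ = 15119 J.
W = (9199 − 15119) / 0.4 = -14802 J.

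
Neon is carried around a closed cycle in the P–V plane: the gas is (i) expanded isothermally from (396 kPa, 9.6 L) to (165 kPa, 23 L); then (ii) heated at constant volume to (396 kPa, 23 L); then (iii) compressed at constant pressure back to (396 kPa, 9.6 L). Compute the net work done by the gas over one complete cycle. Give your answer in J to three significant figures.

Leg (i): W = PᵢVᵢ ln(V_f/Vᵢ) = (3802) ln(23/9.6) = 3322 J.
Leg (ii): W = 0.
Leg (iii): W = PΔV = (396)(9.6 − 23) = -5306 J.
W_net = 3322 − 5306 = -1985 J.

W_net ≈ -1980 J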